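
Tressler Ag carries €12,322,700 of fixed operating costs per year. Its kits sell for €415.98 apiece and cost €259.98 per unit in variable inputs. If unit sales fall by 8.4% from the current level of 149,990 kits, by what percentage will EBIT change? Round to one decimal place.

Contribution at this volume is 149,990 × €156.00 = €23,398,440.00.
Operating income = contribution − fixed costs = €23,398,440.00 − €12,322,700 = €11,075,740.00.
So DOL = total CM / EBIT = €23,398,440.00 / €11,075,740.00 = 2.1126.
So EBIT moves 2.1126 × (-8.4%) = -17.7%.

-17.7%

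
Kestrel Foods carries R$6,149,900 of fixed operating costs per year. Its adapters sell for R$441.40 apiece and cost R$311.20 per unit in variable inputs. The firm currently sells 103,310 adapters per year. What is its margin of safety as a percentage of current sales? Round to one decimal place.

54.3%

Each unit contributes R$441.40 − R$311.20 = R$130.20. Break-even units = R$6,149,900 ÷ R$130.20 = 47,234.25; break-even revenue = 47,234.25 × R$441.40 = R$20,849,200.15.
Actual sales revenue = 103,310 × R$441.40 = R$45,601,034.00.
Margin of safety = (R$45,601,034.00 − R$20,849,200.15) ÷ R$45,601,034.00 = 54.3%.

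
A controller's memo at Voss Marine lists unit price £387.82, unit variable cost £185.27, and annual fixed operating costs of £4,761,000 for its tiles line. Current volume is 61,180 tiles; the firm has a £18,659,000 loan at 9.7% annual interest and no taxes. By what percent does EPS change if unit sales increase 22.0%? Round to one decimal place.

+46.8%

At 61,180 units, contribution = 61,180 × £202.55 = £12,392,009.00.
Operating income = contribution − fixed costs = £12,392,009.00 − £4,761,000 = £7,631,009.00.
Interest = £1,809,923.00, so EBIT − I = £5,821,086.00.
DCL = total CM / (EBIT − I) = £12,392,009.00 / £5,821,086.00 = 2.1288.
EPS therefore changes by 2.1288 × (+22.0%) = +46.8%.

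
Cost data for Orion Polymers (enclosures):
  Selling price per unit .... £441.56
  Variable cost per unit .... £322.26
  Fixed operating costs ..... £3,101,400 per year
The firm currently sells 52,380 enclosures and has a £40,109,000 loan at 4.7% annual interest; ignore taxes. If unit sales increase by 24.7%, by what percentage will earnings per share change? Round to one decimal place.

+122.3%

Total contribution margin = 52,380 × £119.30 = £6,248,934.00.
Operating income = contribution − fixed costs = £6,248,934.00 − £3,101,400 = £3,147,534.00.
Interest = £1,885,123.00, so EBIT − I = £1,262,411.00.
Degree of combined leverage = contribution ÷ (EBIT − I) = £6,248,934.00 ÷ £1,262,411.00 = 4.9500.
EPS therefore changes by 4.9500 × (+24.7%) = +122.3%.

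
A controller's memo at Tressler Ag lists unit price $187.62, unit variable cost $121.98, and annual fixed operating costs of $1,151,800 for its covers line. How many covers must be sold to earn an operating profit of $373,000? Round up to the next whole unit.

23,230 covers

Contribution margin per unit = $187.62 − $121.98 = $65.64.
Required volume = (fixed costs + target profit) ÷ CM = ($1,151,800 + $373,000) ÷ $65.64 = 23,229.74, so 23,230 covers.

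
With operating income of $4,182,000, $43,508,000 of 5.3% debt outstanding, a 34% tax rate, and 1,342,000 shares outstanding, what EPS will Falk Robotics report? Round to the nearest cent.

$0.92

Interest = $2,305,924.00, so EBT = $4,182,000 − $2,305,924.00 = $1,876,076.00.
After tax at 34%: net income = $1,876,076.00 × 0.66 = $1,238,210.16.
EPS = $1,238,210.16 ÷ 1,342,000 = $0.92.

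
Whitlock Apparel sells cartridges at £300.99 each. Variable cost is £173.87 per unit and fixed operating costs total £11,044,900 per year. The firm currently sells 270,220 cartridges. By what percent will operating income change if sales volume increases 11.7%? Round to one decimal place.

Total contribution margin = 270,220 × £127.12 = £34,350,366.40.
Operating income = contribution − fixed costs = £34,350,366.40 − £11,044,900 = £23,305,466.40.
So DOL = total CM / EBIT = £34,350,366.40 / £23,305,466.40 = 1.4739.
So EBIT moves 1.4739 × (+11.7%) = +17.2%.

+17.2%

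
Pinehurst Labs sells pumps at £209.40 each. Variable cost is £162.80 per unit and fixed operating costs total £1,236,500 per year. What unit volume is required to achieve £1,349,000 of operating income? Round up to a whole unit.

55,483 pumps

Each unit contributes £209.40 − £162.80 = £46.60.
Need Q such that Q × £46.60 − £1,236,500 = £1,349,000, i.e. Q = £2,585,500 / £46.60 = 55,482.83 → 55,483.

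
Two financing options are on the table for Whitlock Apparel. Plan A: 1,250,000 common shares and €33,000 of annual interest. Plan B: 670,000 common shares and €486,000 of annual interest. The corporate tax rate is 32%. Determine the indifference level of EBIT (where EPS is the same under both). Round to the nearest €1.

At indifference, (EBIT − 33,000)(1 − t)/1,250,000 = (EBIT − 486,000)(1 − t)/670,000.
The (1 − t) factor cancels: (EBIT − 33,000) × 670,000 = (EBIT − 486,000) × 1,250,000.
EBIT × (1,250,000 − 670,000) = 486,000 × 1,250,000 − 33,000 × 670,000 = 585,390,000,000, so EBIT = 585,390,000,000 ÷ 580,000 = 1,009,293.10.

€1,009,293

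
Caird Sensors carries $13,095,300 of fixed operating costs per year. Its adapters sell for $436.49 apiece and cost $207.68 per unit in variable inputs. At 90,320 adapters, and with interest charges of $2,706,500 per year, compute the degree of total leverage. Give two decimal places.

Contribution at this volume is 90,320 × $228.81 = $20,666,119.20.
Subtracting fixed costs: EBIT = $20,666,119.20 − $13,095,300 = $7,570,819.20. Interest = $2,706,500.00, so EBIT − I = $4,864,319.20.
DCL = contribution ÷ (EBIT − I) = $20,666,119.20 ÷ $4,864,319.20 = 4.2485.

4.25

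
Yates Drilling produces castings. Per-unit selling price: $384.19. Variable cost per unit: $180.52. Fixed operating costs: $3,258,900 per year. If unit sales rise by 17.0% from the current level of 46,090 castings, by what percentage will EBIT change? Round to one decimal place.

+26.0%

At 46,090 units, contribution = 46,090 × $203.67 = $9,387,150.30.
Operating income = contribution − fixed costs = $9,387,150.30 − $3,258,900 = $6,128,250.30.
Degree of operating leverage = $9,387,150.30 / $6,128,250.30 = 1.5318.
So EBIT moves 1.5318 × (+17.0%) = +26.0%.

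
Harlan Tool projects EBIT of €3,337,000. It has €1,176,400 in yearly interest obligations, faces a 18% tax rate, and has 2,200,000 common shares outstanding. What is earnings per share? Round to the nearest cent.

Interest = €1,176,400.00, so EBT = €3,337,000 − €1,176,400.00 = €2,160,600.00.
Net income = €2,160,600.00 × (1 − 0.18) = €1,771,692.00.
Per share: €1,771,692.00 / 2,200,000 shares = €0.81.

€0.81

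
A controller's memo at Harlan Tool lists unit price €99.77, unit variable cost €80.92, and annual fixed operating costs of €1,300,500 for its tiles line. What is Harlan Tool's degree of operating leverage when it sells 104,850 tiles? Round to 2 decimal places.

At 104,850 units, contribution = 104,850 × €18.85 = €1,976,422.50.
Subtracting fixed costs: EBIT = €1,976,422.50 − €1,300,500 = €675,922.50.
Degree of operating leverage = €1,976,422.50 / €675,922.50 = 2.9240.

2.92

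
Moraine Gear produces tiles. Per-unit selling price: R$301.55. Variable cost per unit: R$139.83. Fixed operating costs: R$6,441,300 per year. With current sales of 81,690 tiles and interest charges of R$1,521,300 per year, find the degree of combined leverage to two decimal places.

2.52

Total contribution margin = 81,690 × R$161.72 = R$13,210,906.80.
Subtracting fixed costs: EBIT = R$13,210,906.80 − R$6,441,300 = R$6,769,606.80. Interest = R$1,521,300.00, so EBIT − I = R$5,248,306.80.
Degree of total leverage = total CM / (EBIT − interest) = R$13,210,906.80 / R$5,248,306.80 = 2.5172.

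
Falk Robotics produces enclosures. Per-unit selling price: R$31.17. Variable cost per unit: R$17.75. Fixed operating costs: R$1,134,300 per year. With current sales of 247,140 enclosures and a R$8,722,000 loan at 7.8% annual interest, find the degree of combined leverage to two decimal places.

2.21

At 247,140 units, contribution = 247,140 × R$13.42 = R$3,316,618.80.
EBIT = R$3,316,618.80 − R$1,134,300 = R$2,182,318.80. Interest = R$680,316.00, so EBIT − I = R$1,502,002.80.
Degree of total leverage = total CM / (EBIT − interest) = R$3,316,618.80 / R$1,502,002.80 = 2.2081.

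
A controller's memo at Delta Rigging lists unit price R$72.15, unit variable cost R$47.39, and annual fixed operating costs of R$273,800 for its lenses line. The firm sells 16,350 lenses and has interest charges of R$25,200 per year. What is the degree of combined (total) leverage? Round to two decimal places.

3.83

Contribution at this volume is 16,350 × R$24.76 = R$404,826.00.
EBIT = R$404,826.00 − R$273,800 = R$131,026.00. Interest = R$25,200.00, so EBIT − I = R$105,826.00.
Degree of total leverage = total CM / (EBIT − interest) = R$404,826.00 / R$105,826.00 = 3.8254.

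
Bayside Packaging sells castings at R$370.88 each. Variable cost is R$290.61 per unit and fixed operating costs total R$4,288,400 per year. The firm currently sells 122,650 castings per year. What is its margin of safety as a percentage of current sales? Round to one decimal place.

56.4%

Each unit contributes R$370.88 − R$290.61 = R$80.27. Break-even units = R$4,288,400 ÷ R$80.27 = 53,424.69; break-even revenue = 53,424.69 × R$370.88 = R$19,814,149.64.
Current sales = 122,650 × R$370.88 = R$45,488,432.00.
Margin of safety = (R$45,488,432.00 − R$19,814,149.64) ÷ R$45,488,432.00 = 56.4%.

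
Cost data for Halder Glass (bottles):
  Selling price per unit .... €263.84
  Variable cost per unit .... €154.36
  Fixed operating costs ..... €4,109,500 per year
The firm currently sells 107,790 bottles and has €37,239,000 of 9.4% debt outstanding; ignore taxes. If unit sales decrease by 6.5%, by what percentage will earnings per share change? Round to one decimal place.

-18.3%

At 107,790 units, contribution = 107,790 × €109.48 = €11,800,849.20.
Operating income = contribution − fixed costs = €11,800,849.20 − €4,109,500 = €7,691,349.20.
After interest of €3,500,466.00, pre-tax earnings = €4,190,883.20.
DCL = total CM / (EBIT − I) = €11,800,849.20 / €4,190,883.20 = 2.8158.
%ΔEPS = DCL × %ΔSales = 2.8158 × -6.5% = -18.3%.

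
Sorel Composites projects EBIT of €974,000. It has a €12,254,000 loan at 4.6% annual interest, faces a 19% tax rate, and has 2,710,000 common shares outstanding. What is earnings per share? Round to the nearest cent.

€0.12

Pre-tax income = €974,000 − €563,684.00 = €410,316.00.
Net income = €410,316.00 × (1 − 0.19) = €332,355.96.
Per share: €332,355.96 / 2,710,000 shares = €0.12.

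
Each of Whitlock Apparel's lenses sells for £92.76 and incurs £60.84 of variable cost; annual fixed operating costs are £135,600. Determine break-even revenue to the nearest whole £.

£394,056

Contribution margin per unit = £92.76 − £60.84 = £31.92, a CM ratio of £31.92 ÷ £92.76 = 0.3441.
Break-even revenue = fixed costs × price ÷ CM = £135,600 × £92.76 ÷ £31.92 = £394,056.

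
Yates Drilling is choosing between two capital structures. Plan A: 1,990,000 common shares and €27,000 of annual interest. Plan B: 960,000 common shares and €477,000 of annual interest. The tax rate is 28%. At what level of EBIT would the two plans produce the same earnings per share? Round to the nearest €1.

At indifference, (EBIT − 27,000)(1 − t)/1,990,000 = (EBIT − 477,000)(1 − t)/960,000.
Cancelling (1 − t) and cross-multiplying: 960,000·(EBIT − 27,000) = 1,990,000·(EBIT − 477,000).
EBIT × (1,990,000 − 960,000) = 477,000 × 1,990,000 − 27,000 × 960,000 = 923,310,000,000, so EBIT = 923,310,000,000 ÷ 1,030,000 = 896,417.48.

€896,417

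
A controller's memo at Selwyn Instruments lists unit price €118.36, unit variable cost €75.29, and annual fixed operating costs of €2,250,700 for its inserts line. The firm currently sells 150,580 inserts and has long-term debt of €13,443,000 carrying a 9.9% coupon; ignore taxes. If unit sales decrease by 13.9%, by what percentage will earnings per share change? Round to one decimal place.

At 150,580 units, contribution = 150,580 × €43.07 = €6,485,480.60.
EBIT = €6,485,480.60 − €2,250,700 = €4,234,780.60.
After interest of €1,330,857.00, pre-tax earnings = €2,903,923.60.
DCL = total CM / (EBIT − I) = €6,485,480.60 / €2,903,923.60 = 2.2334.
%ΔEPS = DCL × %ΔSales = 2.2334 × -13.9% = -31.0%.

-31.0%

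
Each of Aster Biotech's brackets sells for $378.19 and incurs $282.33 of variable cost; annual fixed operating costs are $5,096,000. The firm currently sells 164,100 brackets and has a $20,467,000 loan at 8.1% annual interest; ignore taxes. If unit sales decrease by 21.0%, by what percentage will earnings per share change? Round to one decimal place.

-36.8%

Contribution at this volume is 164,100 × $95.86 = $15,730,626.00.
EBIT = $15,730,626.00 − $5,096,000 = $10,634,626.00.
After interest of $1,657,827.00, pre-tax earnings = $8,976,799.00.
Degree of combined leverage = contribution ÷ (EBIT − I) = $15,730,626.00 ÷ $8,976,799.00 = 1.7524.
%ΔEPS = DCL × %ΔSales = 1.7524 × -21.0% = -36.8%.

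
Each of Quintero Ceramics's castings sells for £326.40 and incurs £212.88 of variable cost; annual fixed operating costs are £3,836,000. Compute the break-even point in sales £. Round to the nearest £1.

CM per unit = £326.40 − £212.88 = £113.52; CM ratio = £113.52 / £326.40 = 0.3478.
Break-even revenue = fixed costs × price ÷ CM = £3,836,000 × £326.40 ÷ £113.52 = £11,029,514.

£11,029,514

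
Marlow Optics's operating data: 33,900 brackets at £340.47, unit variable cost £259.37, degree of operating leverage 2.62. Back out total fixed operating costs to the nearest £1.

£1,699,943

At 33,900 units, contribution = 33,900 × £81.10 = £2,749,290.00.
DOL = contribution / EBIT, so EBIT = £2,749,290.00 / 2.62 = £1,049,347.33.
Fixed costs = CM − EBIT = £2,749,290.00 − £1,049,347.33 = £1,699,943.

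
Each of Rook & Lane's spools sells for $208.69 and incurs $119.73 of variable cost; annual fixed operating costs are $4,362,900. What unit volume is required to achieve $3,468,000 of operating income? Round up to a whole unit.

Each unit contributes $208.69 − $119.73 = $88.96.
Need Q such that Q × $88.96 − $4,362,900 = $3,468,000, i.e. Q = $7,830,900 / $88.96 = 88,027.20 → 88,028.

88,028 spools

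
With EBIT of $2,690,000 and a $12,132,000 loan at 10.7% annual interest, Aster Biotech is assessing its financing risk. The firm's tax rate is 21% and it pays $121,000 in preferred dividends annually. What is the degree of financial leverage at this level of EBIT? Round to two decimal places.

2.17

Interest = $1,298,124.00.
Pre-tax preferred-dividend burden = $121,000 ÷ (1 − 0.21) = $153,164.56.
DFL = EBIT ÷ [EBIT − I − D_p/(1−t)] = $2,690,000 ÷ [$2,690,000 − $1,298,124.00 − $153,164.56] = $2,690,000 ÷ $1,238,711.44 = 2.1716.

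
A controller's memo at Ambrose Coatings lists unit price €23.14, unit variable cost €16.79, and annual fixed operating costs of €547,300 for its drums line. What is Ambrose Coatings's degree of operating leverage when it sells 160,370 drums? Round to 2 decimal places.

At 160,370 units, contribution = 160,370 × €6.35 = €1,018,349.50.
EBIT = €1,018,349.50 − €547,300 = €471,049.50.
Degree of operating leverage = €1,018,349.50 / €471,049.50 = 2.1619.

2.16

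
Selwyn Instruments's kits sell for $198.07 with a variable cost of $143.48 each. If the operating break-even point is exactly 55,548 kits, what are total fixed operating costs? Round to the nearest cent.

$3,032,365.32

Contribution margin per unit = $198.07 − $143.48 = $54.59.
Fixed costs = break-even units × CM = 55,548 × $54.59 = $3,032,365.32.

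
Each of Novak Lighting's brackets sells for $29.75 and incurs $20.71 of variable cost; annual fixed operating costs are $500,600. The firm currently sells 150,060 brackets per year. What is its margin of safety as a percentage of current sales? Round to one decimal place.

63.1%

Contribution margin per unit = $29.75 − $20.71 = $9.04. Break-even units = $500,600 ÷ $9.04 = 55,376.11; break-even revenue = 55,376.11 × $29.75 = $1,647,439.16.
Actual sales revenue = 150,060 × $29.75 = $4,464,285.00.
Margin of safety = ($4,464,285.00 − $1,647,439.16) ÷ $4,464,285.00 = 63.1%.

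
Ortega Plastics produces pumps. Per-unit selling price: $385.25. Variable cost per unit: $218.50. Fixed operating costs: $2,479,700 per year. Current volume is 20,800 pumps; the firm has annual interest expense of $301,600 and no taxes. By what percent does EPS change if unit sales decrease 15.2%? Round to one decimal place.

At 20,800 units, contribution = 20,800 × $166.75 = $3,468,400.00.
EBIT = $3,468,400.00 − $2,479,700 = $988,700.00.
After interest of $301,600.00, pre-tax earnings = $687,100.00.
DCL = total CM / (EBIT − I) = $3,468,400.00 / $687,100.00 = 5.0479.
EPS therefore changes by 5.0479 × (-15.2%) = -76.7%.

-76.7%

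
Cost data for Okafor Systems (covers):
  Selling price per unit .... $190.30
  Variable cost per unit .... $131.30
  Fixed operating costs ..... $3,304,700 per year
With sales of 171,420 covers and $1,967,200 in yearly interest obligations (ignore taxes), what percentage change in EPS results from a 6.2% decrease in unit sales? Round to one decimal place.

Contribution at this volume is 171,420 × $59.00 = $10,113,780.00.
Operating income = contribution − fixed costs = $10,113,780.00 − $3,304,700 = $6,809,080.00.
After interest of $1,967,200.00, pre-tax earnings = $4,841,880.00.
DCL = total CM / (EBIT − I) = $10,113,780.00 / $4,841,880.00 = 2.0888.
EPS therefore changes by 2.0888 × (-6.2%) = -13.0%.

-13.0%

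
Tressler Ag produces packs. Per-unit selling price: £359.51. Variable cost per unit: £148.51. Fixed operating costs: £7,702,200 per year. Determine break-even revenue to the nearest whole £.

£13,123,308

CM per unit = £359.51 − £148.51 = £211.00; CM ratio = £211.00 / £359.51 = 0.5869.
Break-even revenue = fixed costs × price ÷ CM = £7,702,200 × £359.51 ÷ £211.00 = £13,123,308.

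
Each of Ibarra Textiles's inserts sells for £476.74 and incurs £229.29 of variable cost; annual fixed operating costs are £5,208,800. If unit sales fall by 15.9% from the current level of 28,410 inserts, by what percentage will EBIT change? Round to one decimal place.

Total contribution margin = 28,410 × £247.45 = £7,030,054.50.
Subtracting fixed costs: EBIT = £7,030,054.50 − £5,208,800 = £1,821,254.50.
Degree of operating leverage = £7,030,054.50 / £1,821,254.50 = 3.8600.
So EBIT moves 3.8600 × (-15.9%) = -61.4%.

-61.4%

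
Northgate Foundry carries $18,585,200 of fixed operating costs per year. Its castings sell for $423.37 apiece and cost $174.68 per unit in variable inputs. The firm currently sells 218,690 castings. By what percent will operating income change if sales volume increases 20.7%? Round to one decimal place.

Total contribution margin = 218,690 × $248.69 = $54,386,016.10.
Operating income = contribution − fixed costs = $54,386,016.10 − $18,585,200 = $35,800,816.10.
Degree of operating leverage = $54,386,016.10 / $35,800,816.10 = 1.5191.
%ΔEBIT = DOL × %ΔSales = 1.5191 × +20.7% = +31.4%.

+31.4%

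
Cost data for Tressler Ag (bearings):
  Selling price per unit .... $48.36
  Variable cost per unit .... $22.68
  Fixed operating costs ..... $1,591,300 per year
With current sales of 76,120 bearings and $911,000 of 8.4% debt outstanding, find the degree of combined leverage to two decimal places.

6.81

At 76,120 units, contribution = 76,120 × $25.68 = $1,954,761.60.
EBIT = $1,954,761.60 − $1,591,300 = $363,461.60. Interest = $76,524.00, so EBIT − I = $286,937.60.
Degree of total leverage = total CM / (EBIT − interest) = $1,954,761.60 / $286,937.60 = 6.8125.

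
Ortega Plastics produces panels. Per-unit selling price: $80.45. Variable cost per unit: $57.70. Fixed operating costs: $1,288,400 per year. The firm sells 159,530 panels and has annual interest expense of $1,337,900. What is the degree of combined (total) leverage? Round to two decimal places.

Contribution at this volume is 159,530 × $22.75 = $3,629,307.50.
Operating income = contribution − fixed costs = $3,629,307.50 − $1,288,400 = $2,340,907.50. Interest = $1,337,900.00, so EBIT − I = $1,003,007.50.
DCL = contribution ÷ (EBIT − I) = $3,629,307.50 ÷ $1,003,007.50 = 3.6184.

3.62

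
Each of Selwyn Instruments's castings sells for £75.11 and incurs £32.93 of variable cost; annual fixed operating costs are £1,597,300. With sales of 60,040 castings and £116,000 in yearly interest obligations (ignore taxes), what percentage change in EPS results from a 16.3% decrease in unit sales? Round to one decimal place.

Total contribution margin = 60,040 × £42.18 = £2,532,487.20.
EBIT = £2,532,487.20 − £1,597,300 = £935,187.20.
After interest of £116,000.00, pre-tax earnings = £819,187.20.
Degree of combined leverage = contribution ÷ (EBIT − I) = £2,532,487.20 ÷ £819,187.20 = 3.0915.
%ΔEPS = DCL × %ΔSales = 3.0915 × -16.3% = -50.4%.

-50.4%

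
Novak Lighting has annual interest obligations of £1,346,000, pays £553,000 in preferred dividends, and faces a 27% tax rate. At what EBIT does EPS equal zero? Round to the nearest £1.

£2,103,534

Grossing the preferred dividend up to pre-tax terms: £553,000 / (1 − 0.27) = £757,534.25.
Financial break-even EBIT = interest + D_p ÷ (1 − t) = £1,346,000 + £757,534.25 = £2,103,534.25.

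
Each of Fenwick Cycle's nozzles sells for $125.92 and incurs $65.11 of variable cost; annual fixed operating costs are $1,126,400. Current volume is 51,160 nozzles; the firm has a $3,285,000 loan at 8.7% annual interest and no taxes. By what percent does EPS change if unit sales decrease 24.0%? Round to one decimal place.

At 51,160 units, contribution = 51,160 × $60.81 = $3,111,039.60.
Subtracting fixed costs: EBIT = $3,111,039.60 − $1,126,400 = $1,984,639.60.
Interest = $285,795.00, so EBIT − I = $1,698,844.60.
DCL = total CM / (EBIT − I) = $3,111,039.60 / $1,698,844.60 = 1.8313.
%ΔEPS = DCL × %ΔSales = 1.8313 × -24.0% = -44.0%.

-44.0%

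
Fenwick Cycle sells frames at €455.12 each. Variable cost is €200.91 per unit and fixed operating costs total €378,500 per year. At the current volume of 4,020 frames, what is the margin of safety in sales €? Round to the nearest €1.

€1,151,942

Each unit contributes €455.12 − €200.91 = €254.21. Break-even units = €378,500 ÷ €254.21 = 1,488.93; break-even revenue = 1,488.93 × €455.12 = €677,640.22.
Current sales = 4,020 × €455.12 = €1,829,582.40.
Margin of safety = €1,829,582.40 − €677,640.22 = €1,151,942.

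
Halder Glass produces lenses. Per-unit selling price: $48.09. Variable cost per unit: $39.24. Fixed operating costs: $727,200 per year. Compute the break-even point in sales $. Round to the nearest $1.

CM per unit = $48.09 − $39.24 = $8.85; CM ratio = $8.85 / $48.09 = 0.1840.
Break-even revenue = fixed costs × price ÷ CM = $727,200 × $48.09 ÷ $8.85 = $3,951,531.

$3,951,531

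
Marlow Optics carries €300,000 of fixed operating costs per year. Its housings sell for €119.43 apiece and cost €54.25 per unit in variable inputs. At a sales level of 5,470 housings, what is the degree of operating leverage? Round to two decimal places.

6.31

Contribution at this volume is 5,470 × €65.18 = €356,534.60.
Operating income = contribution − fixed costs = €356,534.60 − €300,000 = €56,534.60.
So DOL = total CM / EBIT = €356,534.60 / €56,534.60 = 6.3065.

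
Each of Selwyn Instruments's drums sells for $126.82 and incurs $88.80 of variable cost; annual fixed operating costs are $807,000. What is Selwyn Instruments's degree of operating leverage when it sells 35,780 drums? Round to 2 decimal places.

Contribution at this volume is 35,780 × $38.02 = $1,360,355.60.
Operating income = contribution − fixed costs = $1,360,355.60 − $807,000 = $553,355.60.
DOL = contribution ÷ EBIT = $1,360,355.60 ÷ $553,355.60 = 2.4584.

2.46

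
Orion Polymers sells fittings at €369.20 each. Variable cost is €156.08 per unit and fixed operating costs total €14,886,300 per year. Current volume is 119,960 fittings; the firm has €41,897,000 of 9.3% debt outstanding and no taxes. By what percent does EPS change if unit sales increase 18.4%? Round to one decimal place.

+69.4%

Contribution at this volume is 119,960 × €213.12 = €25,565,875.20.
Operating income = contribution − fixed costs = €25,565,875.20 − €14,886,300 = €10,679,575.20.
After interest of €3,896,421.00, pre-tax earnings = €6,783,154.20.
DCL = total CM / (EBIT − I) = €25,565,875.20 / €6,783,154.20 = 3.7690.
%ΔEPS = DCL × %ΔSales = 3.7690 × +18.4% = +69.4%.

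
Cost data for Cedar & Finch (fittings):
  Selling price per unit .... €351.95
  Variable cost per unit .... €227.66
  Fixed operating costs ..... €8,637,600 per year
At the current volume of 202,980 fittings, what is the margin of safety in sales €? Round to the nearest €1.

Each unit contributes €351.95 − €227.66 = €124.29. Break-even units = €8,637,600 ÷ €124.29 = 69,495.53; break-even revenue = 69,495.53 × €351.95 = €24,458,953.42.
Actual sales revenue = 202,980 × €351.95 = €71,438,811.00.
Margin of safety = €71,438,811.00 − €24,458,953.42 = €46,979,858.

€46,979,858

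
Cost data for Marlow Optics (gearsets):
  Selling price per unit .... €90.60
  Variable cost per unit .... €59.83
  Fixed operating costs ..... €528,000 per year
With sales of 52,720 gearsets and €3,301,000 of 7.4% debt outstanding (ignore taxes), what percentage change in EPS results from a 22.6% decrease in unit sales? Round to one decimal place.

-43.1%

At 52,720 units, contribution = 52,720 × €30.77 = €1,622,194.40.
EBIT = €1,622,194.40 − €528,000 = €1,094,194.40.
Interest = €244,274.00, so EBIT − I = €849,920.40.
Degree of combined leverage = contribution ÷ (EBIT − I) = €1,622,194.40 ÷ €849,920.40 = 1.9086.
%ΔEPS = DCL × %ΔSales = 1.9086 × -22.6% = -43.1%.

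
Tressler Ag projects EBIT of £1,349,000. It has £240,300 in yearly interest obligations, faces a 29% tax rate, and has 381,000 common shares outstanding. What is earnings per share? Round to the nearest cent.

Interest = £240,300.00, so EBT = £1,349,000 − £240,300.00 = £1,108,700.00.
After tax at 29%: net income = £1,108,700.00 × 0.71 = £787,177.00.
Per share: £787,177.00 / 381,000 shares = £2.07.

£2.07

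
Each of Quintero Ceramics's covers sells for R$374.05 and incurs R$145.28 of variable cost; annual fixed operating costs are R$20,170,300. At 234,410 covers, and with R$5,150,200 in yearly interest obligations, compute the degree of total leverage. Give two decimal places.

1.89

At 234,410 units, contribution = 234,410 × R$228.77 = R$53,625,975.70.
Operating income = contribution − fixed costs = R$53,625,975.70 − R$20,170,300 = R$33,455,675.70. Interest = R$5,150,200.00, so EBIT − I = R$28,305,475.70.
DCL = contribution ÷ (EBIT − I) = R$53,625,975.70 ÷ R$28,305,475.70 = 1.8945.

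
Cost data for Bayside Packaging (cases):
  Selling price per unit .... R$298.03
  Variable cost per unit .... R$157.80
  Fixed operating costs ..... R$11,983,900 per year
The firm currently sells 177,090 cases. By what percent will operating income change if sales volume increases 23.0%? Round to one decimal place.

+44.5%

Contribution at this volume is 177,090 × R$140.23 = R$24,833,330.70.
Subtracting fixed costs: EBIT = R$24,833,330.70 − R$11,983,900 = R$12,849,430.70.
So DOL = total CM / EBIT = R$24,833,330.70 / R$12,849,430.70 = 1.9326.
So EBIT moves 1.9326 × (+23.0%) = +44.5%.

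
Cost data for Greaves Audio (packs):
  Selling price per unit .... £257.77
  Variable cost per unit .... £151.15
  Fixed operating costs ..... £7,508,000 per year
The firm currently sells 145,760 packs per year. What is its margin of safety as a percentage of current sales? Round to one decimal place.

Unit CM = price − variable cost = £257.77 − £151.15 = £106.62. Break-even units = £7,508,000 ÷ £106.62 = 70,418.31; break-even revenue = 70,418.31 × £257.77 = £18,151,727.26.
Actual sales revenue = 145,760 × £257.77 = £37,572,555.20.
Margin of safety = (£37,572,555.20 − £18,151,727.26) ÷ £37,572,555.20 = 51.7%.

51.7%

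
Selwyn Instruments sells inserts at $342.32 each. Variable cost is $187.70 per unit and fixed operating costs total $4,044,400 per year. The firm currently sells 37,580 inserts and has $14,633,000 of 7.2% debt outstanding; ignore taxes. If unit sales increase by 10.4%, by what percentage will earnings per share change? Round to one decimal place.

+84.8%

At 37,580 units, contribution = 37,580 × $154.62 = $5,810,619.60.
Subtracting fixed costs: EBIT = $5,810,619.60 − $4,044,400 = $1,766,219.60.
After interest of $1,053,576.00, pre-tax earnings = $712,643.60.
DCL = total CM / (EBIT − I) = $5,810,619.60 / $712,643.60 = 8.1536.
EPS therefore changes by 8.1536 × (+10.4%) = +84.8%.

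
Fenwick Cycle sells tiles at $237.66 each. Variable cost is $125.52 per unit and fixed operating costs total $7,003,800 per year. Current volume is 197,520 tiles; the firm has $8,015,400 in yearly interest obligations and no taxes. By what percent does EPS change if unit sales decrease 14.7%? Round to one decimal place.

-45.7%

Contribution at this volume is 197,520 × $112.14 = $22,149,892.80.
Operating income = contribution − fixed costs = $22,149,892.80 − $7,003,800 = $15,146,092.80.
Interest = $8,015,400.00, so EBIT − I = $7,130,692.80.
DCL = total CM / (EBIT − I) = $22,149,892.80 / $7,130,692.80 = 3.1063.
EPS therefore changes by 3.1063 × (-14.7%) = -45.7%.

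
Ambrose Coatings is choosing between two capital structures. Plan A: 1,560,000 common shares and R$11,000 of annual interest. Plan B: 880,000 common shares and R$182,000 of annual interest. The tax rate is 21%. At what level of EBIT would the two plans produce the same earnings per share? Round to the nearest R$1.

At indifference, (EBIT − 11,000)(1 − t)/1,560,000 = (EBIT − 182,000)(1 − t)/880,000.
Cancelling (1 − t) and cross-multiplying: 880,000·(EBIT − 11,000) = 1,560,000·(EBIT − 182,000).
Solving, EBIT = (182,000·1,560,000 − 11,000·880,000) / (1,560,000 − 880,000) = 274,240,000,000 / 680,000 = 403,294.12.

R$403,294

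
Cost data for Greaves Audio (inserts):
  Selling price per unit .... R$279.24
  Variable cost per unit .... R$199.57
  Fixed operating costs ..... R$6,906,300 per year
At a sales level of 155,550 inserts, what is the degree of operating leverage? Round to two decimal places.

2.26

Contribution at this volume is 155,550 × R$79.67 = R$12,392,668.50.
Operating income = contribution − fixed costs = R$12,392,668.50 − R$6,906,300 = R$5,486,368.50.
So DOL = total CM / EBIT = R$12,392,668.50 / R$5,486,368.50 = 2.2588.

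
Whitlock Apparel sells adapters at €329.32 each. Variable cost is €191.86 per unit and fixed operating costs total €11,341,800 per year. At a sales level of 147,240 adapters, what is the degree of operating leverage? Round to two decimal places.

At 147,240 units, contribution = 147,240 × €137.46 = €20,239,610.40.
Subtracting fixed costs: EBIT = €20,239,610.40 − €11,341,800 = €8,897,810.40.
Degree of operating leverage = €20,239,610.40 / €8,897,810.40 = 2.2747.

2.27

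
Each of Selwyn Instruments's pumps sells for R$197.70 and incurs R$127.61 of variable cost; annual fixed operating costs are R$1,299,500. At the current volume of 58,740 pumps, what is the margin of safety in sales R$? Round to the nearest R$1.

Unit CM = price − variable cost = R$197.70 − R$127.61 = R$70.09. Break-even units = R$1,299,500 ÷ R$70.09 = 18,540.45; break-even revenue = 18,540.45 × R$197.70 = R$3,665,446.57.
Current sales = 58,740 × R$197.70 = R$11,612,898.00.
Margin of safety = R$11,612,898.00 − R$3,665,446.57 = R$7,947,451.

R$7,947,451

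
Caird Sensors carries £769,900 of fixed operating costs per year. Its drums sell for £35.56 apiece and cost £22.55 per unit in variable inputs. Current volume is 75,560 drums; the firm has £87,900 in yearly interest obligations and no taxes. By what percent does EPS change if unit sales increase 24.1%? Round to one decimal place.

+189.2%

Contribution at this volume is 75,560 × £13.01 = £983,035.60.
EBIT = £983,035.60 − £769,900 = £213,135.60.
After interest of £87,900.00, pre-tax earnings = £125,235.60.
Degree of combined leverage = contribution ÷ (EBIT − I) = £983,035.60 ÷ £125,235.60 = 7.8495.
%ΔEPS = DCL × %ΔSales = 7.8495 × +24.1% = +189.2%.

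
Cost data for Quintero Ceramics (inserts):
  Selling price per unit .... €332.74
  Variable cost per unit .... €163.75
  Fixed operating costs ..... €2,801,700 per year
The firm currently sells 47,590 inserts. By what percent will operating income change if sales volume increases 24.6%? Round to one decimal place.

+37.8%

Contribution at this volume is 47,590 × €168.99 = €8,042,234.10.
Subtracting fixed costs: EBIT = €8,042,234.10 − €2,801,700 = €5,240,534.10.
So DOL = total CM / EBIT = €8,042,234.10 / €5,240,534.10 = 1.5346.
So EBIT moves 1.5346 × (+24.6%) = +37.8%.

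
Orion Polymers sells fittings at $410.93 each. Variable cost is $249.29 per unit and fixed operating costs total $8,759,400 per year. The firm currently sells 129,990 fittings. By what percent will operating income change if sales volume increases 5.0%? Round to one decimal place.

+8.6%

Contribution at this volume is 129,990 × $161.64 = $21,011,583.60.
Subtracting fixed costs: EBIT = $21,011,583.60 − $8,759,400 = $12,252,183.60.
DOL = contribution ÷ EBIT = $21,011,583.60 ÷ $12,252,183.60 = 1.7149.
So EBIT moves 1.7149 × (+5.0%) = +8.6%.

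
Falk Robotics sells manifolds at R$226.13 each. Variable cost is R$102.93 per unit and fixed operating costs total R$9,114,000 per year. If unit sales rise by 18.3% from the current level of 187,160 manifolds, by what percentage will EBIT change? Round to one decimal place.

+30.3%

Total contribution margin = 187,160 × R$123.20 = R$23,058,112.00.
Operating income = contribution − fixed costs = R$23,058,112.00 − R$9,114,000 = R$13,944,112.00.
Degree of operating leverage = R$23,058,112.00 / R$13,944,112.00 = 1.6536.
%ΔEBIT = DOL × %ΔSales = 1.6536 × +18.3% = +30.3%.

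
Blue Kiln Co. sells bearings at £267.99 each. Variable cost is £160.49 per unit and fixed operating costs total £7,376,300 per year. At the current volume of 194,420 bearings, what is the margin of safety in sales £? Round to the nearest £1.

£33,714,015

Unit CM = price − variable cost = £267.99 − £160.49 = £107.50. Break-even units = £7,376,300 ÷ £107.50 = 68,616.74; break-even revenue = 68,616.74 × £267.99 = £18,388,601.27.
Current sales = 194,420 × £267.99 = £52,102,615.80.
Margin of safety = £52,102,615.80 − £18,388,601.27 = £33,714,015.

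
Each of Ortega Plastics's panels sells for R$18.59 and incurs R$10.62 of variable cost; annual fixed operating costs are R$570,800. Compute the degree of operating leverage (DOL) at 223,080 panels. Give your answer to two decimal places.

1.47

Total contribution margin = 223,080 × R$7.97 = R$1,777,947.60.
Subtracting fixed costs: EBIT = R$1,777,947.60 − R$570,800 = R$1,207,147.60.
So DOL = total CM / EBIT = R$1,777,947.60 / R$1,207,147.60 = 1.4729.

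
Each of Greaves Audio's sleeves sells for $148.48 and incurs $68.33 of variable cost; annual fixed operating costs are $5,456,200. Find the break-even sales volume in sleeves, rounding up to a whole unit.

Unit CM = price − variable cost = $148.48 − $68.33 = $80.15.
Break-even Q = $5,456,200 / $80.15 = 68,074.86 → 68,075 sleeves.

68,075 sleeves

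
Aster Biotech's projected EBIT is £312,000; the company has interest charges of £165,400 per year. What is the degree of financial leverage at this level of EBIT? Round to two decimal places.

2.13

Annual interest charges come to £165,400.00.
Degree of financial leverage = EBIT / (EBIT − interest) = £312,000 / £146,600.00 = 2.1282.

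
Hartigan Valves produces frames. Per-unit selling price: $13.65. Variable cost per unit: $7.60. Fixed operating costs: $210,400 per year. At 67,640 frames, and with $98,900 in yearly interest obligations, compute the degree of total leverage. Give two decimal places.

4.10

Contribution at this volume is 67,640 × $6.05 = $409,222.00.
Subtracting fixed costs: EBIT = $409,222.00 − $210,400 = $198,822.00. Interest = $98,900.00, so EBIT − I = $99,922.00.
DCL = contribution ÷ (EBIT − I) = $409,222.00 ÷ $99,922.00 = 4.0954.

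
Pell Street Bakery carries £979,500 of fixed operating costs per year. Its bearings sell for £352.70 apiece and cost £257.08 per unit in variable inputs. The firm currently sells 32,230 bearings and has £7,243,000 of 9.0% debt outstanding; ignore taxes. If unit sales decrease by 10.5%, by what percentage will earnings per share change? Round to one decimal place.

At 32,230 units, contribution = 32,230 × £95.62 = £3,081,832.60.
EBIT = £3,081,832.60 − £979,500 = £2,102,332.60.
After interest of £651,870.00, pre-tax earnings = £1,450,462.60.
Degree of combined leverage = contribution ÷ (EBIT − I) = £3,081,832.60 ÷ £1,450,462.60 = 2.1247.
EPS therefore changes by 2.1247 × (-10.5%) = -22.3%.

-22.3%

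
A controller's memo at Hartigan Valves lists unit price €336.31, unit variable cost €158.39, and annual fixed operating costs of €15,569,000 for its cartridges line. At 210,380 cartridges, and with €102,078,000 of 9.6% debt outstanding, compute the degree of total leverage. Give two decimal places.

3.10

Contribution at this volume is 210,380 × €177.92 = €37,430,809.60.
Subtracting fixed costs: EBIT = €37,430,809.60 − €15,569,000 = €21,861,809.60. Interest = €9,799,488.00, so EBIT − I = €12,062,321.60.
Degree of total leverage = total CM / (EBIT − interest) = €37,430,809.60 / €12,062,321.60 = 3.1031.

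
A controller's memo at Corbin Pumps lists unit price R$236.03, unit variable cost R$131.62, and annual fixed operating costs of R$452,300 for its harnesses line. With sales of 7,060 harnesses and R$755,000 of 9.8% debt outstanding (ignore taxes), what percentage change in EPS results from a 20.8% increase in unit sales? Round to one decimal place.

+72.7%

At 7,060 units, contribution = 7,060 × R$104.41 = R$737,134.60.
EBIT = R$737,134.60 − R$452,300 = R$284,834.60.
Interest = R$73,990.00, so EBIT − I = R$210,844.60.
DCL = total CM / (EBIT − I) = R$737,134.60 / R$210,844.60 = 3.4961.
EPS therefore changes by 3.4961 × (+20.8%) = +72.7%.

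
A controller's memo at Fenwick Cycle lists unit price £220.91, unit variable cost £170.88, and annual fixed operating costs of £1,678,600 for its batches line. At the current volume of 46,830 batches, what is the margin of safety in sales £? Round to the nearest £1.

Each unit contributes £220.91 − £170.88 = £50.03. Break-even units = £1,678,600 ÷ £50.03 = 33,551.87; break-even revenue = 33,551.87 × £220.91 = £7,411,943.35.
Current sales = 46,830 × £220.91 = £10,345,215.30.
Margin of safety = £10,345,215.30 − £7,411,943.35 = £2,933,272.

£2,933,272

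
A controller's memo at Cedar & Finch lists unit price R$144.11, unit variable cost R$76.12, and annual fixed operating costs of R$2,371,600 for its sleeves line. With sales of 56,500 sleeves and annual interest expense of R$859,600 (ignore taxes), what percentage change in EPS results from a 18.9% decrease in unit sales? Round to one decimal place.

At 56,500 units, contribution = 56,500 × R$67.99 = R$3,841,435.00.
Operating income = contribution − fixed costs = R$3,841,435.00 − R$2,371,600 = R$1,469,835.00.
Interest = R$859,600.00, so EBIT − I = R$610,235.00.
DCL = total CM / (EBIT − I) = R$3,841,435.00 / R$610,235.00 = 6.2950.
EPS therefore changes by 6.2950 × (-18.9%) = -119.0%.

-119.0%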